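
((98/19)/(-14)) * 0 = 0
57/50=1.14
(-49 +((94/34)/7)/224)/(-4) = 1306097/106624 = 12.25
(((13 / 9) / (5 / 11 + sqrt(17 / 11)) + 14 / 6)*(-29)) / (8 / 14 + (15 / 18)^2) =-37618 / 891 - 182*sqrt(187) / 81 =-72.95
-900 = -900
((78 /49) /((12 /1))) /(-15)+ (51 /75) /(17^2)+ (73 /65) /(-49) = -47773 /1624350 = -0.03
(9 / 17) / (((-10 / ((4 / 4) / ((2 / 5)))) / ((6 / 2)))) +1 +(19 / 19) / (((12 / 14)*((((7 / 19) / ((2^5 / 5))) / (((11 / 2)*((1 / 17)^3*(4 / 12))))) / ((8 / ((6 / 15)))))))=133393 / 176868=0.75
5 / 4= 1.25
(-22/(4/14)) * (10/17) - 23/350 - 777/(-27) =-887969/53550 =-16.58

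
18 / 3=6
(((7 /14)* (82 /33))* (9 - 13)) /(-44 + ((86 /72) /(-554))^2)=21744384768 /192517337485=0.11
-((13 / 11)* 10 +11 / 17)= -2331 / 187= -12.47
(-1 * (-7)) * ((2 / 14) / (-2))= -1 / 2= -0.50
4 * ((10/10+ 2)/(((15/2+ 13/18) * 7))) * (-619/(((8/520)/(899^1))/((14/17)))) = -3906496620/629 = -6210646.45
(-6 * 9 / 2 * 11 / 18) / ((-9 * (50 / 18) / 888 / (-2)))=-1172.16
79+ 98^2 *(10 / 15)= 19445 / 3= 6481.67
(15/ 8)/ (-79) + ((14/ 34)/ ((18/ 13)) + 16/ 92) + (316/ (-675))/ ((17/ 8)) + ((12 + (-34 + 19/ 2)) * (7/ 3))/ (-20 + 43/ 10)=54601576669/ 26187694200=2.09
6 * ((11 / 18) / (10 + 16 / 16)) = 1 / 3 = 0.33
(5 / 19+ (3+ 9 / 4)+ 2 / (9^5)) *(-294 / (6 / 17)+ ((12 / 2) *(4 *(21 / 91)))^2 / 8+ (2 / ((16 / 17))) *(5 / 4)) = -36863153077043 / 8089870464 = -4556.70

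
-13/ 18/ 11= -0.07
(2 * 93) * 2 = 372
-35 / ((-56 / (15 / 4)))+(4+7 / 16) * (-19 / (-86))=2287 / 688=3.32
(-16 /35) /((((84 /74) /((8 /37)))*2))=-32 /735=-0.04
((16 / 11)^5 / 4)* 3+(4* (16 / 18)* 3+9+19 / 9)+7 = 48790097 / 1449459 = 33.66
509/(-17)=-509/17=-29.94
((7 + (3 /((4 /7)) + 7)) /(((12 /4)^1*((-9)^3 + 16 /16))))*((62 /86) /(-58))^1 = 341 /3112512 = 0.00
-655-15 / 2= -1325 / 2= -662.50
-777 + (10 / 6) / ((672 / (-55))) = -1566707 / 2016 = -777.14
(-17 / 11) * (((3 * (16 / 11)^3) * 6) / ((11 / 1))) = -1253376 / 161051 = -7.78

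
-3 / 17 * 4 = -12 / 17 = -0.71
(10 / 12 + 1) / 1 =11 / 6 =1.83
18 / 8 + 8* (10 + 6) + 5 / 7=3667 / 28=130.96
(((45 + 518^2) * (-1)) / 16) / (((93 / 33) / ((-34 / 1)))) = 50185003 / 248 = 202358.88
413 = 413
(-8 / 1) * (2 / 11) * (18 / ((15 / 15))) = -288 / 11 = -26.18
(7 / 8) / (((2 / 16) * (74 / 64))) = 224 / 37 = 6.05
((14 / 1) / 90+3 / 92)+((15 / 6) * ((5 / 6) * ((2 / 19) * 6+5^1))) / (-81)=46001 / 1061910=0.04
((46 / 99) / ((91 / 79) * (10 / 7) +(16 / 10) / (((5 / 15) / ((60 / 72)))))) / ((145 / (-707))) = -0.40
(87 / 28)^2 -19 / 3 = 7811 / 2352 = 3.32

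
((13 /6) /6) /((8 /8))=0.36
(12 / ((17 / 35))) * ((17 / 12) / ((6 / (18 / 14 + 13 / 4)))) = 635 / 24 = 26.46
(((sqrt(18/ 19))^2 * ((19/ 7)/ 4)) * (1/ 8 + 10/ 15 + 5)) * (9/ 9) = 417/ 112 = 3.72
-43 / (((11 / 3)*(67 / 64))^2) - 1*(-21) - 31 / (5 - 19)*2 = 85588018 / 3802183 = 22.51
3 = 3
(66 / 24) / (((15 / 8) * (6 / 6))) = 22 / 15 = 1.47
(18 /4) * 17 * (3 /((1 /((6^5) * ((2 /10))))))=1784592 /5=356918.40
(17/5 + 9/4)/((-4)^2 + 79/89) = 10057/30060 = 0.33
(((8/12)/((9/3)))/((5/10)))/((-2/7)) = -14/9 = -1.56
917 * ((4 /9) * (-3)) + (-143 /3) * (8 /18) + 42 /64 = -1074121 /864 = -1243.20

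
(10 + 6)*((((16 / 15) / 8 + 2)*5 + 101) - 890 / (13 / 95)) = -102274.87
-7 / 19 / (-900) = 7 / 17100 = 0.00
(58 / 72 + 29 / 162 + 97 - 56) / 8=13603 / 2592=5.25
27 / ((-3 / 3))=-27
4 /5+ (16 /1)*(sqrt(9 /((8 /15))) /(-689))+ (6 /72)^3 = 0.71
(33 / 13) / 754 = 0.00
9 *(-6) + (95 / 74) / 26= -53.95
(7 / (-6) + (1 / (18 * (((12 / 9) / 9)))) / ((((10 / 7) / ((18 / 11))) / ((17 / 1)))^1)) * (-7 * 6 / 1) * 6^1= -170079 / 110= -1546.17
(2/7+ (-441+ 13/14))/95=-6157/1330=-4.63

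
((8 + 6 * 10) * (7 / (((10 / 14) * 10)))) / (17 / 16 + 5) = 10.99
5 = 5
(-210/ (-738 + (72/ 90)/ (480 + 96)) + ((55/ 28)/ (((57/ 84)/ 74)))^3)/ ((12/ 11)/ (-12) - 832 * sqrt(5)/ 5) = 1970307319332979000/ 305267690295725719 - 3606450517307084761600 * sqrt(5)/ 305267690295725719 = -26410.58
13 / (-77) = -13 / 77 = -0.17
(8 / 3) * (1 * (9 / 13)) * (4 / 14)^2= 96 / 637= 0.15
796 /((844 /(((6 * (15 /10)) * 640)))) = 1146240 /211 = 5432.42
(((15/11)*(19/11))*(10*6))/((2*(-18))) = -475/121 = -3.93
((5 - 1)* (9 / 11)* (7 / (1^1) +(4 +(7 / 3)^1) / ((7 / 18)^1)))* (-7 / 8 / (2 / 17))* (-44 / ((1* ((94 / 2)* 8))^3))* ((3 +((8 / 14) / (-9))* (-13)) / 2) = 667811 / 744203264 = 0.00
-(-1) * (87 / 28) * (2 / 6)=29 / 28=1.04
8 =8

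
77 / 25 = 3.08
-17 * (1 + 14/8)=-46.75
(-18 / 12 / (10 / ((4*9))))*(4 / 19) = -108 / 95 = -1.14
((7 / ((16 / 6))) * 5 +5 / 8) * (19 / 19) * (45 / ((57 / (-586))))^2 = 1062381375 / 361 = 2942884.70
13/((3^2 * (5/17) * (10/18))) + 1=246/25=9.84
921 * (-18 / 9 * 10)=-18420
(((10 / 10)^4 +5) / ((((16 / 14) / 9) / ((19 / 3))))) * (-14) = -8379 / 2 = -4189.50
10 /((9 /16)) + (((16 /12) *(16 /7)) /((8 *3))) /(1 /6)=1168 /63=18.54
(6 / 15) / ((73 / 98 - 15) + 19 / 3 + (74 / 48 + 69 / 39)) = -10192 / 117485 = -0.09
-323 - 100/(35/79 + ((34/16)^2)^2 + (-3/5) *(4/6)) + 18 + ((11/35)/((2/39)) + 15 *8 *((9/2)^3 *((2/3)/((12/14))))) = 18979542581183/2314229890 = 8201.23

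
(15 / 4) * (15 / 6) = 75 / 8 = 9.38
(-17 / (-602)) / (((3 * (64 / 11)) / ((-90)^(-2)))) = 0.00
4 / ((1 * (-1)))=-4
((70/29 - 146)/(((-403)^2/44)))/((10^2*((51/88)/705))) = -189445344/400338185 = -0.47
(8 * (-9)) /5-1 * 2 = -82 /5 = -16.40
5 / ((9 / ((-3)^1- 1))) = -20 / 9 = -2.22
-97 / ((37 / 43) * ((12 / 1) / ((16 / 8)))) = -4171 / 222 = -18.79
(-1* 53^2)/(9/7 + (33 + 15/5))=-19663/261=-75.34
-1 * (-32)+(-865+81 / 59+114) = -42340 / 59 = -717.63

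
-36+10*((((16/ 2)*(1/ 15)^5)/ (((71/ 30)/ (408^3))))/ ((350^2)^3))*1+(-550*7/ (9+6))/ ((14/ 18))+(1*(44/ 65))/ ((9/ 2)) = -365.85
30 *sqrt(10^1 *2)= 134.16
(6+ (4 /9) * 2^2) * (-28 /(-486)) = 980 /2187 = 0.45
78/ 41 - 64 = -2546/ 41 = -62.10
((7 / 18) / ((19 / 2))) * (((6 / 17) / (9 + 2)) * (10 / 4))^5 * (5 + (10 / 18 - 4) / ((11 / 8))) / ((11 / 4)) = 3412500 / 27668996154547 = 0.00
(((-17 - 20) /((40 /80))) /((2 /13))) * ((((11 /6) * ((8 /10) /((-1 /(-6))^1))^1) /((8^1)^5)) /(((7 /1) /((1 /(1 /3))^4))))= -428571 /286720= -1.49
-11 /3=-3.67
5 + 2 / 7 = 37 / 7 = 5.29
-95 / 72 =-1.32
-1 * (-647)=647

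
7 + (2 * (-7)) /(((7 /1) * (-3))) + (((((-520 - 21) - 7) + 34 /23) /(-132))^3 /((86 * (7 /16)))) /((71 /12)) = 7.99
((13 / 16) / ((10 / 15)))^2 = 1521 / 1024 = 1.49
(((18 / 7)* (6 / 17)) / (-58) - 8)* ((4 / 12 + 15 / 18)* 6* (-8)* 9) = 1991664 / 493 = 4039.89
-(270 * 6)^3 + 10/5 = -4251527998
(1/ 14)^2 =1/ 196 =0.01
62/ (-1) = -62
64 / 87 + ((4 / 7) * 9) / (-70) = 14114 / 21315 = 0.66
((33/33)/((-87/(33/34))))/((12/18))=-33/1972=-0.02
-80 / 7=-11.43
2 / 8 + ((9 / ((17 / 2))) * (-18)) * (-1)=1313 / 68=19.31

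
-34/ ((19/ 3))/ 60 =-0.09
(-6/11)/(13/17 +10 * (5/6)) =-153/2552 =-0.06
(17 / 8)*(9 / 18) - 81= -1279 / 16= -79.94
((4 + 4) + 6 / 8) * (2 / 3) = 35 / 6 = 5.83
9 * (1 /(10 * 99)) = 1 /110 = 0.01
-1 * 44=-44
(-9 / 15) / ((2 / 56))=-16.80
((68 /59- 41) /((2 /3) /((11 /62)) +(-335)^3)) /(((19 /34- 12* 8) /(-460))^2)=69009260352 /2802831809394419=0.00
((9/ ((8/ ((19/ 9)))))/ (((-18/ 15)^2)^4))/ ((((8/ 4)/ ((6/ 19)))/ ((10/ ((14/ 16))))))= 1953125/ 1959552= 1.00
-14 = -14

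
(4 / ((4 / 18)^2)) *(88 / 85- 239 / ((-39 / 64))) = 31852.47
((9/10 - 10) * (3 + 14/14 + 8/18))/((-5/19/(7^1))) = 48412/45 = 1075.82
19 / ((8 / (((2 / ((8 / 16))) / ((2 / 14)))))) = 133 / 2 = 66.50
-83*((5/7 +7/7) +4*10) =-24236/7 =-3462.29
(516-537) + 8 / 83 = -1735 / 83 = -20.90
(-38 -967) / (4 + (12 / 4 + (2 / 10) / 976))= -1634800 / 11387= -143.57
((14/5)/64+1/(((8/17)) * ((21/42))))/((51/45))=2061/544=3.79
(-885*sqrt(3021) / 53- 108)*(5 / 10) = -885*sqrt(3021) / 106- 54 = -512.89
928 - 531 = 397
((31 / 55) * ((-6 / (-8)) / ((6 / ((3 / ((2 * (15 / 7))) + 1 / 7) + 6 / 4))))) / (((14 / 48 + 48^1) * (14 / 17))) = 64821 / 15617525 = 0.00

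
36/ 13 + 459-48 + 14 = 5561/ 13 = 427.77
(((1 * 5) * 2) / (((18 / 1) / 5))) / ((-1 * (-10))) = 5 / 18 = 0.28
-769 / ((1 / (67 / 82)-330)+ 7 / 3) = 154569 / 65615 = 2.36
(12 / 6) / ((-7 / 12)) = -24 / 7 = -3.43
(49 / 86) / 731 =49 / 62866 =0.00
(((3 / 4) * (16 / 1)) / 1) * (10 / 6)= 20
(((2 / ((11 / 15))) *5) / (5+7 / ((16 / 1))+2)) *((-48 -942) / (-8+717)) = -216000 / 84371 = -2.56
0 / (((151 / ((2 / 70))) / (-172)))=0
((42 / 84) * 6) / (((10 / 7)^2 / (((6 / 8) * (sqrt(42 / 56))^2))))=1323 / 1600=0.83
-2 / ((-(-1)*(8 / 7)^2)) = -49 / 32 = -1.53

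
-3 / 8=-0.38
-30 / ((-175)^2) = -6 / 6125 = -0.00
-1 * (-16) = 16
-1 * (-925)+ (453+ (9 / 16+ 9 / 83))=1830875 / 1328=1378.67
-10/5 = -2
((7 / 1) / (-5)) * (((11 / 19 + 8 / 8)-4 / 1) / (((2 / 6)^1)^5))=78246 / 95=823.64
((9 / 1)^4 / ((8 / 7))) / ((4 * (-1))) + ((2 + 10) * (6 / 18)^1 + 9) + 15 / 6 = -45431 / 32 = -1419.72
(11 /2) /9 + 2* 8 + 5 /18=152 /9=16.89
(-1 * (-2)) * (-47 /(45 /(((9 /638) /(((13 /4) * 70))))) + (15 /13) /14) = 0.16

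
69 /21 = 23 /7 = 3.29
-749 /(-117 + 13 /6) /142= 2247 /48919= 0.05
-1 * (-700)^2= -490000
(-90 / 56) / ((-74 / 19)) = 0.41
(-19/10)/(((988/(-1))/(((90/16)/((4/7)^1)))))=63/3328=0.02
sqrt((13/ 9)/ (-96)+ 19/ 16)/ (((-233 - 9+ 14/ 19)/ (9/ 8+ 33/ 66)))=-0.01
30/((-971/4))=-120/971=-0.12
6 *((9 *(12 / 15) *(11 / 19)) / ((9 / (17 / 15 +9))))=704 / 25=28.16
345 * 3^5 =83835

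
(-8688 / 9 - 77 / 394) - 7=-1149529 / 1182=-972.53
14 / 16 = 7 / 8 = 0.88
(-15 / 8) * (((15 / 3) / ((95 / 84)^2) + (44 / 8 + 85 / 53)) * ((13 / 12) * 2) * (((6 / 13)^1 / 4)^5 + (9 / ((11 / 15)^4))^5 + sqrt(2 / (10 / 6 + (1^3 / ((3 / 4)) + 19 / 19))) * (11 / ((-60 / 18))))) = -491575037905702111902118555276349039521143 / 376452460929647450733810173146112 + 903946329 * sqrt(2) / 12245120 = -1305808965.60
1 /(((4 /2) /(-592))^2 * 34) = 43808 /17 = 2576.94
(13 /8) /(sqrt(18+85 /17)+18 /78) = -507 /31024+2197 * sqrt(23) /31024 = 0.32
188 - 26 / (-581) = 109254 / 581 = 188.04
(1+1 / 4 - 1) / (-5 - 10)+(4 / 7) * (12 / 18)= 51 / 140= 0.36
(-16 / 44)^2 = 16 / 121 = 0.13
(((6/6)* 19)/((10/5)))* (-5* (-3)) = 285/2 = 142.50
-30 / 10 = -3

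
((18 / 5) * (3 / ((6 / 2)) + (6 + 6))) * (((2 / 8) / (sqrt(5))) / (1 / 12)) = 62.79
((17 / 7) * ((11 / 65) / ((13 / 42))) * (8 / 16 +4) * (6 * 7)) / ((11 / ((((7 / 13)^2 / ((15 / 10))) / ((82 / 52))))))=1259496 / 450385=2.80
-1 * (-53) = 53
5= 5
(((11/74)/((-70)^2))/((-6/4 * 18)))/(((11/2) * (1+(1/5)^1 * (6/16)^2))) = -0.00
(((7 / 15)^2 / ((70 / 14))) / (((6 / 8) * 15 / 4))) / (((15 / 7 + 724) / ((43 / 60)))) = 58996 / 3859903125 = 0.00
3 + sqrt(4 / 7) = 2*sqrt(7) / 7 + 3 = 3.76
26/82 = 0.32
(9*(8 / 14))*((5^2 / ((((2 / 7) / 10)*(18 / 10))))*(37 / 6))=46250 / 3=15416.67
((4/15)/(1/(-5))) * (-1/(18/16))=32/27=1.19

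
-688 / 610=-344 / 305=-1.13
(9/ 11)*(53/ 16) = 477/ 176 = 2.71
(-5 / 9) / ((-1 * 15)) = 1 / 27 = 0.04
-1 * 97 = -97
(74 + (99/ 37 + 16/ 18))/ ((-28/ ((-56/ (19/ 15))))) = 258290/ 2109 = 122.47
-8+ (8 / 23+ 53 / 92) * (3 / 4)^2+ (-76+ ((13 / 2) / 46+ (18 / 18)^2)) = -121203 / 1472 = -82.34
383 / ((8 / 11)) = 4213 / 8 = 526.62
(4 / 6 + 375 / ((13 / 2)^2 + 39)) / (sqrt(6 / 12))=206 * sqrt(2) / 39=7.47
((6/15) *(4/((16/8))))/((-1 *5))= -4/25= -0.16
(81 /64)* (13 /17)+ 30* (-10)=-325347 /1088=-299.03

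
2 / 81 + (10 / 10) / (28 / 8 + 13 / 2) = 101 / 810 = 0.12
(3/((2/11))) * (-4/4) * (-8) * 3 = 396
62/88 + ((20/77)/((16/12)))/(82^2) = 91198/129437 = 0.70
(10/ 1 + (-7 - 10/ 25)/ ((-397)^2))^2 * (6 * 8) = 2980843634427312/ 621014922025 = 4799.95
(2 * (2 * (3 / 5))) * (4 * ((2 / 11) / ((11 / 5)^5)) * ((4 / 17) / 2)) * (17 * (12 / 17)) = 1440000 / 30116537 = 0.05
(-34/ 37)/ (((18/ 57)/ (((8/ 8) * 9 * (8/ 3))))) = -69.84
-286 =-286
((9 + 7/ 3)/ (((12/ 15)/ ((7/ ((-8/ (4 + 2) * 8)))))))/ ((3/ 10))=-2975/ 96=-30.99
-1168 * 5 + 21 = -5819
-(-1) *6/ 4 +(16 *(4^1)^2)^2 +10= 131095/ 2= 65547.50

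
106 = 106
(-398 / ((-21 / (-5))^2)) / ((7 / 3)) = -9950 / 1029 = -9.67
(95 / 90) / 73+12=15787 / 1314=12.01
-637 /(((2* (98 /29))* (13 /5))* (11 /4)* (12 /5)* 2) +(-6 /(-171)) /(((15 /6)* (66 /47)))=-205873 /75240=-2.74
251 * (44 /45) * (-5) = -11044 /9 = -1227.11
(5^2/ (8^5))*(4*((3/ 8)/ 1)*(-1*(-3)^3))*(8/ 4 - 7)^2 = 0.77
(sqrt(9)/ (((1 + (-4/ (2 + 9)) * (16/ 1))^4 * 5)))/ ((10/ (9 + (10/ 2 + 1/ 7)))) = 4348377/ 2761668350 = 0.00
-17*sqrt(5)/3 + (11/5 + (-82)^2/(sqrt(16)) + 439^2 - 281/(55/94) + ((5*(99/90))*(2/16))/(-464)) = 79183024803/408320 - 17*sqrt(5)/3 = 193911.27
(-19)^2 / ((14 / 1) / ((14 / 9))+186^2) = 361 / 34605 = 0.01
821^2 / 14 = 674041 / 14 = 48145.79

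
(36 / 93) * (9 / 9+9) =120 / 31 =3.87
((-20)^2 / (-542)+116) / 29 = 31236 / 7859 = 3.97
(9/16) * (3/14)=27/224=0.12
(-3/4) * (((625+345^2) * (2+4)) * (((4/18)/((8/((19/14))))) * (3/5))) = -682005/56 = -12178.66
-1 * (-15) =15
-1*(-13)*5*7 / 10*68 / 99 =3094 / 99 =31.25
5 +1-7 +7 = 6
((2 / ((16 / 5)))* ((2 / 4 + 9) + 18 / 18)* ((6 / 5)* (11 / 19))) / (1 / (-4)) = -693 / 38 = -18.24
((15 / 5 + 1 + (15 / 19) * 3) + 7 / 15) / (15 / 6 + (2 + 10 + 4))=3896 / 10545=0.37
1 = 1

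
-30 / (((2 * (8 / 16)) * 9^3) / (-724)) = 7240 / 243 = 29.79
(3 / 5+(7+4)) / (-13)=-58 / 65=-0.89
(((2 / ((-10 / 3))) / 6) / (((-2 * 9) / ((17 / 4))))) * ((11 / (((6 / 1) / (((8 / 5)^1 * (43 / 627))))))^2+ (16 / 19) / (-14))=-214013 / 460545750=-0.00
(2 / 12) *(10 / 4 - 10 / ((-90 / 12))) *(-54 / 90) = -23 / 60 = -0.38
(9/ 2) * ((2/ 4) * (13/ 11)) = 117/ 44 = 2.66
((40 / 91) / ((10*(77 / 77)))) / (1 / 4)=16 / 91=0.18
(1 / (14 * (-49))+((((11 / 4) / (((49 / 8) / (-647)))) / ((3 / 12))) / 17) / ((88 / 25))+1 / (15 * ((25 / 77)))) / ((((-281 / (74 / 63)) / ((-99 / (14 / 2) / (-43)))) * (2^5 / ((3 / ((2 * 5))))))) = 34199050457 / 138093707080000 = 0.00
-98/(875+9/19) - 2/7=-0.40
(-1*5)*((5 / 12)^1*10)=-125 / 6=-20.83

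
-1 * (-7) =7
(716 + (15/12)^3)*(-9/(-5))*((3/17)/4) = 1240623/21760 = 57.01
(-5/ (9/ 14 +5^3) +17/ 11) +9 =203274/ 19349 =10.51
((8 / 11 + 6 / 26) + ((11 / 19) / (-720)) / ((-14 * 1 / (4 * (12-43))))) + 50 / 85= 179151949 / 116396280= 1.54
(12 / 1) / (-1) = -12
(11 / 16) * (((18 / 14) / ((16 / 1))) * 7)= 99 / 256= 0.39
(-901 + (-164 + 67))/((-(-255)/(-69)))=22954/85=270.05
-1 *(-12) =12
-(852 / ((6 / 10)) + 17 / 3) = -4277 / 3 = -1425.67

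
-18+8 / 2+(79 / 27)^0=-13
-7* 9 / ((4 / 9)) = -567 / 4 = -141.75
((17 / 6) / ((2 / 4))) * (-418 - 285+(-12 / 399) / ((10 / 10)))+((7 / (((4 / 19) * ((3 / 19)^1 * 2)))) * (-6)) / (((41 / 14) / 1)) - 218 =-144533617 / 32718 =-4417.56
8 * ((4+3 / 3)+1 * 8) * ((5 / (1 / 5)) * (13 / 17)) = 33800 / 17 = 1988.24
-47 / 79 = -0.59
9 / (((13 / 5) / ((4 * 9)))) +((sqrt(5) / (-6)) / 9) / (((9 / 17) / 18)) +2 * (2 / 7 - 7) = 10118 / 91 - 17 * sqrt(5) / 27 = 109.78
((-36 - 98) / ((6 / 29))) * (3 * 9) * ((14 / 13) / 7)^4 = -279792 / 28561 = -9.80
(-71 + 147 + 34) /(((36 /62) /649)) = 1106545 /9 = 122949.44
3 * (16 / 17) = 48 / 17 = 2.82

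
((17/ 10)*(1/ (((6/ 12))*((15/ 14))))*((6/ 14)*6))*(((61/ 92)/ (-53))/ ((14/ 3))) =-0.02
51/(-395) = -51/395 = -0.13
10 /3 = 3.33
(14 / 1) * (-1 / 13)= -14 / 13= -1.08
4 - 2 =2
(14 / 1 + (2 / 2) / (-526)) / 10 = 7363 / 5260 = 1.40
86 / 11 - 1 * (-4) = 130 / 11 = 11.82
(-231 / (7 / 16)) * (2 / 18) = -176 / 3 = -58.67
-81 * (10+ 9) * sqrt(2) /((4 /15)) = -23085 * sqrt(2) /4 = -8161.78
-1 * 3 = -3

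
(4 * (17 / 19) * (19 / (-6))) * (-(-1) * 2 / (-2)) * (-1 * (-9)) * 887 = 90474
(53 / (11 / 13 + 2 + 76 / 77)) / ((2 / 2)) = 53053 / 3837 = 13.83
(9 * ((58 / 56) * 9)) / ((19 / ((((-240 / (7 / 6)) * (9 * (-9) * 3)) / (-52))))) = -51372630 / 12103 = -4244.62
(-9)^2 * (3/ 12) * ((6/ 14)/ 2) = 243/ 56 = 4.34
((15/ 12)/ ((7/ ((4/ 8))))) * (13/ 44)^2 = 845/ 108416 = 0.01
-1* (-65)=65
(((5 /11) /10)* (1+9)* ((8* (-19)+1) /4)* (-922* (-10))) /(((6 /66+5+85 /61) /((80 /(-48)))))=530783875 /13053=40663.75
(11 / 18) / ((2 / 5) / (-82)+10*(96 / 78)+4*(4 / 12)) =0.04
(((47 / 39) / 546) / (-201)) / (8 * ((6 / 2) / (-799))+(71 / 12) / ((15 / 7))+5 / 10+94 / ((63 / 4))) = -375530 / 314598152739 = -0.00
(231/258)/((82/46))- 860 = -859.50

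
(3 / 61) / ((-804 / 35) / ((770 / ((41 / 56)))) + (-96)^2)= 377300 / 70702834033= 0.00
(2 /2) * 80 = 80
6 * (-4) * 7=-168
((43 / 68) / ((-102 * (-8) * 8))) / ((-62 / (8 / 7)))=-43 / 24081792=-0.00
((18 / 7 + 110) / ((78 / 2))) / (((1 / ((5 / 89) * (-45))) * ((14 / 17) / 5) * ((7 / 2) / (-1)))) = 5023500 / 396851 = 12.66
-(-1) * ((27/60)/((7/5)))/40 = 9/1120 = 0.01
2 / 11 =0.18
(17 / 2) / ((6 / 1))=17 / 12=1.42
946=946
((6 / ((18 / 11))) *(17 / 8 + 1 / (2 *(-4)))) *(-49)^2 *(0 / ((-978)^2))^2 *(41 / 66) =0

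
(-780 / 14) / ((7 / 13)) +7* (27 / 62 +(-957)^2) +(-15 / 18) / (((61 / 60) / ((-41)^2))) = 1187789181155 / 185318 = 6409464.71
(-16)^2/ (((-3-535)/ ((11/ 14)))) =-0.37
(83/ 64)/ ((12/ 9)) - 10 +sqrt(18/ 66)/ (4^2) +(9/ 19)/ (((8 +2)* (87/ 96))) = -6329941/ 705280 +sqrt(33)/ 176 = -8.94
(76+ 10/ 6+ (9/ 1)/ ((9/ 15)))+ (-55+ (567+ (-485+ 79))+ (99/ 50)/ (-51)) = 506501/ 2550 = 198.63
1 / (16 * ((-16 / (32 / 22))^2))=1 / 1936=0.00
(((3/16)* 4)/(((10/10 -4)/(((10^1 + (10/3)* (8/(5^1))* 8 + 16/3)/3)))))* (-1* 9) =87/2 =43.50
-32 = -32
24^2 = 576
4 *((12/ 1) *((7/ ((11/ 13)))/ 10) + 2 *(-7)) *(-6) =5376/ 55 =97.75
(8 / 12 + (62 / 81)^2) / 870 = 4109 / 2854035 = 0.00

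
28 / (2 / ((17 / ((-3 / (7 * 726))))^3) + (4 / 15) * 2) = 5015408098174320 / 95531582822353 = 52.50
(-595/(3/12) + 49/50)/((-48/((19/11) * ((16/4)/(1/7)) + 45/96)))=2420.28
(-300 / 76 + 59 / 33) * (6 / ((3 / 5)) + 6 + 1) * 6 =-46036 / 209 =-220.27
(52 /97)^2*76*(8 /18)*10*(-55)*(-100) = 45210880000 /84681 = 533896.39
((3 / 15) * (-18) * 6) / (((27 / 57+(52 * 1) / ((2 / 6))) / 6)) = -4104 / 4955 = -0.83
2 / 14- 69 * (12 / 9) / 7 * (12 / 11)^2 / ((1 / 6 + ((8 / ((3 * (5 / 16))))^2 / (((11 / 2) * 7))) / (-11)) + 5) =-39827461 / 13326173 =-2.99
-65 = -65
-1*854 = -854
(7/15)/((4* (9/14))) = 49/270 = 0.18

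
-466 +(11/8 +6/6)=-463.62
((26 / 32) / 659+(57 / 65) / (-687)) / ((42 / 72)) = -20493 / 274658020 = -0.00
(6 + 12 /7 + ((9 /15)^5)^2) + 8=1074632093 /68359375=15.72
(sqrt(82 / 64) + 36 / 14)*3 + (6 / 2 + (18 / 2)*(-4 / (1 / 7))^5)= -1084253109 / 7 + 3*sqrt(82) / 8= -154893297.89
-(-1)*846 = 846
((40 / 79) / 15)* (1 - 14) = -104 / 237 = -0.44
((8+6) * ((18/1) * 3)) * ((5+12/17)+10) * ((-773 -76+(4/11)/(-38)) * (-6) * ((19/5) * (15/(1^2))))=644710039848/187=3447647271.91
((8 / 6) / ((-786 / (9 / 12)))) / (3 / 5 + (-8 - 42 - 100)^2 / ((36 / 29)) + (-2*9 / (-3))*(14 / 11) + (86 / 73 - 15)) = -4015 / 57181066914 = -0.00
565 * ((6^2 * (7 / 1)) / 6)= 23730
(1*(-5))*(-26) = 130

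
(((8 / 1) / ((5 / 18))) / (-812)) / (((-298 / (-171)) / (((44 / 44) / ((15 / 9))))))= -9234 / 756175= -0.01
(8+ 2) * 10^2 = 1000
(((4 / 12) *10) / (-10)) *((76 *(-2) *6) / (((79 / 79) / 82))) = 24928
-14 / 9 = -1.56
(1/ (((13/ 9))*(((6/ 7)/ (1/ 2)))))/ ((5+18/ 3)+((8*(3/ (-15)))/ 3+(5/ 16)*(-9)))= 1260/ 23881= 0.05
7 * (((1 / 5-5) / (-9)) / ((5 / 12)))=224 / 25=8.96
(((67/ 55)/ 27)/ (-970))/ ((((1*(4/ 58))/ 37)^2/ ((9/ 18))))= -77139043/ 11523600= -6.69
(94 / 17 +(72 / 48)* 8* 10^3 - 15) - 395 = 197124 / 17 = 11595.53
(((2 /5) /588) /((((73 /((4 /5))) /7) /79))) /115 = 158 /4407375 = 0.00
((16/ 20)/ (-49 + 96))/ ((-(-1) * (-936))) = -0.00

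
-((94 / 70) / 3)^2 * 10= -4418 / 2205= -2.00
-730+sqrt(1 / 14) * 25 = -730+25 * sqrt(14) / 14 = -723.32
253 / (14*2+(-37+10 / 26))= -3289 / 112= -29.37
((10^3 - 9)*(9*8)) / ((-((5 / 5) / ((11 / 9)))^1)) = -87208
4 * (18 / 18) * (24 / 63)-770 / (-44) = 19.02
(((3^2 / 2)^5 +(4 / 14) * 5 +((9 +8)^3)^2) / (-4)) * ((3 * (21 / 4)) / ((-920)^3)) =48665062071 / 398688256000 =0.12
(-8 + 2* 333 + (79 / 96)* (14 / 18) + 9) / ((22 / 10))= 2884205 / 9504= 303.47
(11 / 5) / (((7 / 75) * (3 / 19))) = 1045 / 7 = 149.29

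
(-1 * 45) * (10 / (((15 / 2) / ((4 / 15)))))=-16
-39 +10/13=-497/13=-38.23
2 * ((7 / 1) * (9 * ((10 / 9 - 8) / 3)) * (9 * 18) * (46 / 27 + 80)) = -3829616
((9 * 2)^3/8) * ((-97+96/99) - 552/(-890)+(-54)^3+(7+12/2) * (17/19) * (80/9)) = -10675619597529/93005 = -114785437.32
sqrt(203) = 14.25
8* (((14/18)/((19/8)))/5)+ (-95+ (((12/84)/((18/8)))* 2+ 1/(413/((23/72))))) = -88842101/941640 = -94.35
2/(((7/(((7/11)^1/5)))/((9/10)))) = 9/275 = 0.03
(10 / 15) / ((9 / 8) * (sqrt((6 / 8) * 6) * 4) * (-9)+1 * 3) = -36 * sqrt(2) / 6553-16 / 58977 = -0.01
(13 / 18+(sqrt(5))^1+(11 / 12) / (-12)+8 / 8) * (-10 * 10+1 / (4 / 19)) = -381 * sqrt(5) / 4 -10033 / 64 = -369.75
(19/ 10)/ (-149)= -19/ 1490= -0.01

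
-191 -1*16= -207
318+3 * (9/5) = 323.40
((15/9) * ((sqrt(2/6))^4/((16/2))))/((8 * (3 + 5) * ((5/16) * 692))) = 0.00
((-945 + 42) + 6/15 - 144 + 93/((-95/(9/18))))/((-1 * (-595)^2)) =28421/9609250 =0.00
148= 148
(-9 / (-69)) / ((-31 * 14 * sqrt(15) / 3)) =-3 * sqrt(15) / 49910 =-0.00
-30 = -30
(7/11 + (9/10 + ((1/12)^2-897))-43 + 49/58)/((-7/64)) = 861402772/100485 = 8572.45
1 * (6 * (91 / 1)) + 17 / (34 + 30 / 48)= 546.49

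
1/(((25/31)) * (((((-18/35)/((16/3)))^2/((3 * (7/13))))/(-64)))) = -43552768/3159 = -13786.88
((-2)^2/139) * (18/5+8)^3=780448/17375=44.92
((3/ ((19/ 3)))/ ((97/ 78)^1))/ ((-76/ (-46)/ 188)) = 1517724/ 35017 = 43.34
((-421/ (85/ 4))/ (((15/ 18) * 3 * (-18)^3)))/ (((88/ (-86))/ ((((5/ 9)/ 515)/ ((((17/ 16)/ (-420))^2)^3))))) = -22868551724727009280000/ 4184223448581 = -5465423155.75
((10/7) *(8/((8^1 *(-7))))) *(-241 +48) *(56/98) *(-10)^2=772000/343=2250.73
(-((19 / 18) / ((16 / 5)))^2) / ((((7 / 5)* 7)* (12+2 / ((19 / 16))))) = -171475 / 211341312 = -0.00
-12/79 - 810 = -64002/79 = -810.15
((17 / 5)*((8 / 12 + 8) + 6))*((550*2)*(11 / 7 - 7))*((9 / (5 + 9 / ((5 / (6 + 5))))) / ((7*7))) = -23449800 / 10633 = -2205.38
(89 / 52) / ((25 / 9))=801 / 1300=0.62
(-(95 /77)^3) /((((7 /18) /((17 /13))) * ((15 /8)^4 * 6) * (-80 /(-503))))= -15014735104 /28042539525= -0.54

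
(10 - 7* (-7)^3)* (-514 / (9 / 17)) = -21067318 / 9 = -2340813.11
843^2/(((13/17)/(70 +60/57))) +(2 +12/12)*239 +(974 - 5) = 16309810992/247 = 66031623.45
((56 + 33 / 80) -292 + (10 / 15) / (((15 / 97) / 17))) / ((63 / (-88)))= 257081 / 1134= 226.70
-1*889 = -889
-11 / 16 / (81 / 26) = -143 / 648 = -0.22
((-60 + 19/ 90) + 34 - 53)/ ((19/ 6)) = -7091/ 285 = -24.88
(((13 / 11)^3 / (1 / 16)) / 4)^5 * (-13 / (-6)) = 340693303901788078592 / 12531744508246953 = 27186.42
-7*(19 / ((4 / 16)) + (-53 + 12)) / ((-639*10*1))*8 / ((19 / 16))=3136 / 12141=0.26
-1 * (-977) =977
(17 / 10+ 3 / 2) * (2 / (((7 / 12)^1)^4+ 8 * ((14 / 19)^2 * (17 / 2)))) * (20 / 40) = 119771136 / 1386180845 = 0.09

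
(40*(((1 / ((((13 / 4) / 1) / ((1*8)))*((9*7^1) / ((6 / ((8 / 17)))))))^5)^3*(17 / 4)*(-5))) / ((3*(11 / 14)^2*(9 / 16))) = -5478763139966437905311418217293414400 / 232483834477053191807344446180462889731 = -0.02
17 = 17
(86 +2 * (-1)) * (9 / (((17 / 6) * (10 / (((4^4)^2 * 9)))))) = 1337720832 / 85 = 15737892.14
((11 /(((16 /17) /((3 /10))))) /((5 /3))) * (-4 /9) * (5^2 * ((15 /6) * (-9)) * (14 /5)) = 11781 /8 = 1472.62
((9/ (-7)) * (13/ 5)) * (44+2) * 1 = -5382/ 35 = -153.77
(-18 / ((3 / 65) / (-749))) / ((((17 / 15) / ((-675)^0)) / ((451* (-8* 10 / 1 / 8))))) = -19761241500 / 17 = -1162425970.59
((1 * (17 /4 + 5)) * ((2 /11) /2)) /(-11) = -37 /484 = -0.08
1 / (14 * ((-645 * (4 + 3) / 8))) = -4 / 31605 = -0.00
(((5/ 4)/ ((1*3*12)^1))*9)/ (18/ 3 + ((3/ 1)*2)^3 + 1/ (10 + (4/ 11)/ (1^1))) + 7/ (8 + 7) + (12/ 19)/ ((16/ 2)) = 31578061/ 57727320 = 0.55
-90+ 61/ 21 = -1829/ 21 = -87.10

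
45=45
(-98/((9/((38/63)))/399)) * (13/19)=-1793.04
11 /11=1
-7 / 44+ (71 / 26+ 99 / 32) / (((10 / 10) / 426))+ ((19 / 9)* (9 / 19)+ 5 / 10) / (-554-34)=2481.08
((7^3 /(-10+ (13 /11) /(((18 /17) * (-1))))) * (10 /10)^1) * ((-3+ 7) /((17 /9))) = -2444904 /37417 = -65.34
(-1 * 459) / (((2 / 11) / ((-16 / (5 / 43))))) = 1736856 / 5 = 347371.20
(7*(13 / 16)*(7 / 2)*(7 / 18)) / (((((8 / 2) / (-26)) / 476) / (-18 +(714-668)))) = -48286511 / 72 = -670645.99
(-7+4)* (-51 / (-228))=-51 / 76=-0.67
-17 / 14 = -1.21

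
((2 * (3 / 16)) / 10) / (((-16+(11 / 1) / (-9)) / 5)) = -27 / 2480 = -0.01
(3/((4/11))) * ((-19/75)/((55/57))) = -1083/500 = -2.17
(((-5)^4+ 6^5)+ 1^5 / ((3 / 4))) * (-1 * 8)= -201656 / 3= -67218.67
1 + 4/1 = 5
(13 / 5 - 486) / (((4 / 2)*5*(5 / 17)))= -41089 / 250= -164.36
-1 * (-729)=729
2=2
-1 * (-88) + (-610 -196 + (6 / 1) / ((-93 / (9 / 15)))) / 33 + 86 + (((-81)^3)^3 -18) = -767734059544149830911 / 5115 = -150094635296998989.43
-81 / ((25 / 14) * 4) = -567 / 50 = -11.34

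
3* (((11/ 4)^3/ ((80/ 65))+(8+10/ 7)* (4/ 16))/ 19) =414051/ 136192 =3.04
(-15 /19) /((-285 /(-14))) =-14 /361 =-0.04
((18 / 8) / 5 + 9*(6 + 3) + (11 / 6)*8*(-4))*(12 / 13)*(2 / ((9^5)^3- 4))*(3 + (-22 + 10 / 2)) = -38276 / 13382923586151925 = -0.00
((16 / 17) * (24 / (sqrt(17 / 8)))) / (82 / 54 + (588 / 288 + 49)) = 165888 * sqrt(34) / 3281017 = 0.29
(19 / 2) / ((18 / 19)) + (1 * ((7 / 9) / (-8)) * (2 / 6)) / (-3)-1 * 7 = 1969 / 648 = 3.04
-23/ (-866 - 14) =23/ 880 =0.03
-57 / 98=-0.58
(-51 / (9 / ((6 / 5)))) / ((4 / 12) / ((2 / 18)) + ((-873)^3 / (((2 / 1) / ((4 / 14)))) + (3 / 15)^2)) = 1190 / 16633464893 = 0.00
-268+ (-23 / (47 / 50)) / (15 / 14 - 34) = -5790656 / 21667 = -267.26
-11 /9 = -1.22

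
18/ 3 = 6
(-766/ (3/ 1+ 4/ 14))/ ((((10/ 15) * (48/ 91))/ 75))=-18297825/ 368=-49722.35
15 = 15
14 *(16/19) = 224/19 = 11.79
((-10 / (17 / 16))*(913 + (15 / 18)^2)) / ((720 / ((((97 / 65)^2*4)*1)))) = -106.39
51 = 51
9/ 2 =4.50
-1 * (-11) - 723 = -712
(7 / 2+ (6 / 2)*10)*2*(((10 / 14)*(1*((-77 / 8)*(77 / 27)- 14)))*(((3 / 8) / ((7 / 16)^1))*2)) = -428465 / 126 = -3400.52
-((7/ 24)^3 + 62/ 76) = -220789/ 262656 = -0.84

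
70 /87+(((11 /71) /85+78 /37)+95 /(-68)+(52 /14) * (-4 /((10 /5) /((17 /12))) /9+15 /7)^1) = 284681260201 /34268637060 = 8.31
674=674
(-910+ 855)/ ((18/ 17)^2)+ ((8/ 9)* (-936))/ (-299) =-344849/ 7452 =-46.28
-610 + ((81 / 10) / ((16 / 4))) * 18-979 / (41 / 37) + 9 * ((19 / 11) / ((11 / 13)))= -142744431 / 99220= -1438.67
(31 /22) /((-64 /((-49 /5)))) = 1519 /7040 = 0.22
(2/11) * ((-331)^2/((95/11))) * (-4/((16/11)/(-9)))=10846539/190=57087.05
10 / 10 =1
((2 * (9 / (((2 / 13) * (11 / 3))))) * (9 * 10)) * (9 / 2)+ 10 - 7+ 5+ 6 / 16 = 1137977 / 88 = 12931.56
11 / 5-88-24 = -109.80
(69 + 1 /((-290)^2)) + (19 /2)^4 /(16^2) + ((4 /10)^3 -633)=-229126329867 /430592000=-532.12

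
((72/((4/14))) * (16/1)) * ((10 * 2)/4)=20160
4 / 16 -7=-6.75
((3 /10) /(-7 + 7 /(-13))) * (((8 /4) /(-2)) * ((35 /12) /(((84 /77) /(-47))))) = -5.00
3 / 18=1 / 6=0.17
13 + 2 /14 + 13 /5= 551 /35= 15.74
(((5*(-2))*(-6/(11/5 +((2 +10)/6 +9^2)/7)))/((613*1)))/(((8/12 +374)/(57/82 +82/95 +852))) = 698167995/44012708536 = 0.02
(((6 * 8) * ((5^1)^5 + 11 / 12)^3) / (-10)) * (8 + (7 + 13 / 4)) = -3852998025059663 / 1440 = -2675693072958.10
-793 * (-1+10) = -7137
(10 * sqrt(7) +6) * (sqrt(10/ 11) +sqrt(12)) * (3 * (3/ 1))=18 * (3 +5 * sqrt(7)) * (sqrt(110) +22 * sqrt(3))/ 11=1290.45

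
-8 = -8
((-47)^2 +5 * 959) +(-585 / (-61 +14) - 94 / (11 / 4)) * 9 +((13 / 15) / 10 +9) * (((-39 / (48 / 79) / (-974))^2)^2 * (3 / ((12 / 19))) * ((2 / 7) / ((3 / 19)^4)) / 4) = 141260478972855230146071958189 / 20747730883489169198284800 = 6808.48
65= 65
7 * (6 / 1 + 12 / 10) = 252 / 5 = 50.40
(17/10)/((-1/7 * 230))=-119/2300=-0.05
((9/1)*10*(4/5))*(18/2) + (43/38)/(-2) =49205/76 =647.43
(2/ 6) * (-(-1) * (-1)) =-1/ 3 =-0.33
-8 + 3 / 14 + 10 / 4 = -37 / 7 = -5.29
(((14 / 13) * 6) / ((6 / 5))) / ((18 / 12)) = 140 / 39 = 3.59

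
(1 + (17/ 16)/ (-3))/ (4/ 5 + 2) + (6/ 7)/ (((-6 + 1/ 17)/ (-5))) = 64615/ 67872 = 0.95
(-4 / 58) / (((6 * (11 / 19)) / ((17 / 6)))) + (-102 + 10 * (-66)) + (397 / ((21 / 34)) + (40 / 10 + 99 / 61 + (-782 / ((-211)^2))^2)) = -552421918146867179 / 4859827837504794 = -113.67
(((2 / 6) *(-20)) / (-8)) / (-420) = -1 / 504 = -0.00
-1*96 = -96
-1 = -1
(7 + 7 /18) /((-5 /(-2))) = 133 /45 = 2.96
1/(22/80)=40/11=3.64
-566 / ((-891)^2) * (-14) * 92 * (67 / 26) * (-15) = -122108840 / 3440151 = -35.50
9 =9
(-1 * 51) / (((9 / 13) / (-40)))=8840 / 3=2946.67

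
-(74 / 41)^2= -3.26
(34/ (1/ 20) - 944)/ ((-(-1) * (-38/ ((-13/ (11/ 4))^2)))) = 32448/ 209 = 155.25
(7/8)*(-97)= -679/8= -84.88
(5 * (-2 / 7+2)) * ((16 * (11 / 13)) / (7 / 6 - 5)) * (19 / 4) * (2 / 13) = -601920 / 27209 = -22.12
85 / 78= 1.09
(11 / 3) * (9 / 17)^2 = 297 / 289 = 1.03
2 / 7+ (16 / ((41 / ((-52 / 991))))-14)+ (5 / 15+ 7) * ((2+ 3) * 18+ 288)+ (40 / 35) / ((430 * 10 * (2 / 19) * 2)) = 240952921227 / 87356650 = 2758.27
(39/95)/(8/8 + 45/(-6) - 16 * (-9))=78/26125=0.00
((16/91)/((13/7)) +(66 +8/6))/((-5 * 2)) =-17093/2535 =-6.74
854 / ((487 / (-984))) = -1725.54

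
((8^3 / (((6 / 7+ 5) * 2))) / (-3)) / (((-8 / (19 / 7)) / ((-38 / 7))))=-23104 / 861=-26.83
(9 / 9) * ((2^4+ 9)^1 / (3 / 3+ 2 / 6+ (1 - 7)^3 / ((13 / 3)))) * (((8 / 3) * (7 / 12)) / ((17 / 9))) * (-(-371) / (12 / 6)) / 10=-506415 / 64328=-7.87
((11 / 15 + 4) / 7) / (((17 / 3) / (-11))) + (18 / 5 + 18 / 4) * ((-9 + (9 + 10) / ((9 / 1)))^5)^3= -9150025488890720395218733969 / 302482033571151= -30249814776977.21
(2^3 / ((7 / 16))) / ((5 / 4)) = 512 / 35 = 14.63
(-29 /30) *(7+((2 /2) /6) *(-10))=-232 /45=-5.16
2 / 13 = 0.15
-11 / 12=-0.92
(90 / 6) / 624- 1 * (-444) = 92357 / 208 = 444.02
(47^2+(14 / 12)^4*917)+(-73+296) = 5353589 / 1296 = 4130.86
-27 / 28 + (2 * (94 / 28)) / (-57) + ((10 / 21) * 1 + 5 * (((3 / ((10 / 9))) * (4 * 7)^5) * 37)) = 13720139789369 / 1596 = 8596578815.39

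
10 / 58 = 5 / 29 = 0.17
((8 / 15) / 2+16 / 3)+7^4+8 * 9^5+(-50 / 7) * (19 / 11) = 182792711 / 385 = 474786.26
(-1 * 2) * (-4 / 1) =8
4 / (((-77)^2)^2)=4 / 35153041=0.00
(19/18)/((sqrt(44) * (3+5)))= 0.02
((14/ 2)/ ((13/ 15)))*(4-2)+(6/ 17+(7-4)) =4311/ 221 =19.51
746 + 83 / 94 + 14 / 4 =35268 / 47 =750.38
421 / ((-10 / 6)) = -1263 / 5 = -252.60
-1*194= -194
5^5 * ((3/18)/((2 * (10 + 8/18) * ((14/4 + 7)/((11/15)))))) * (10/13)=34375/25662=1.34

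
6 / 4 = 3 / 2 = 1.50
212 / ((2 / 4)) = 424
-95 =-95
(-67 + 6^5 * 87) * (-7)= -4735115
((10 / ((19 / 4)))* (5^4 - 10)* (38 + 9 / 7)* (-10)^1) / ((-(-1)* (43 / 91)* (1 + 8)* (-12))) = 73287500 / 7353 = 9967.02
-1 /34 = -0.03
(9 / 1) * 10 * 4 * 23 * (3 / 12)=2070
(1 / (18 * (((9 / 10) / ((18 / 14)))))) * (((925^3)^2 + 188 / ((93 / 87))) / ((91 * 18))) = 7468592123553938395 / 246078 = 30350507251984.89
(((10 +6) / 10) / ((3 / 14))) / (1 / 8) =896 / 15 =59.73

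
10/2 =5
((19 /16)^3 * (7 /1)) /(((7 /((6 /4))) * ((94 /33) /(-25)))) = -16976025 /770048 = -22.05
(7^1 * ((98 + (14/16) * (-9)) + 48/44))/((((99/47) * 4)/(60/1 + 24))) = 18486181/2904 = 6365.76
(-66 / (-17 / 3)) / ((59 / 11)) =2.17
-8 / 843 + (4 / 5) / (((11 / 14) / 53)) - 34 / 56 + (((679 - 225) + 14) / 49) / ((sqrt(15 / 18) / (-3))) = 69256147 / 1298220 - 1404 * sqrt(30) / 245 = 21.96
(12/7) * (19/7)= 228/49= 4.65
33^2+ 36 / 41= 44685 / 41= 1089.88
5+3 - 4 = 4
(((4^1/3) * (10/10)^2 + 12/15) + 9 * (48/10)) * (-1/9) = -136/27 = -5.04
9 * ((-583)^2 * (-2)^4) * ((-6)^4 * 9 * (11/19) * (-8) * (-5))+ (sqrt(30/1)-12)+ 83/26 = sqrt(30)+ 6530901550014209/494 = 13220448481815.62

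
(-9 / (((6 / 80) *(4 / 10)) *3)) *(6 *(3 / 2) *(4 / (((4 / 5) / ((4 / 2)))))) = -9000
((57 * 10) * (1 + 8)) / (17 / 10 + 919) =1900 / 341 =5.57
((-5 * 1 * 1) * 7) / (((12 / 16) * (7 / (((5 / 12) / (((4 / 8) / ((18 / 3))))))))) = -100 / 3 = -33.33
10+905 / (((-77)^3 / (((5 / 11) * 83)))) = 9.93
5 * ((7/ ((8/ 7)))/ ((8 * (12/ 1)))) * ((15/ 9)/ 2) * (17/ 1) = 20825/ 4608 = 4.52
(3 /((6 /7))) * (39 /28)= 39 /8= 4.88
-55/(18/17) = -935/18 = -51.94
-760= -760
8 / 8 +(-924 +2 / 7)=-6459 / 7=-922.71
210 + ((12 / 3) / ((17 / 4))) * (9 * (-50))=-3630 / 17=-213.53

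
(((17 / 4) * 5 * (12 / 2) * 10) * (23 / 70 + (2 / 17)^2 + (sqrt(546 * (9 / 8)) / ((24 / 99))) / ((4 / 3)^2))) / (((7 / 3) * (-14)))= -3408075 * sqrt(273) / 25088-311715 / 23324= -2257.89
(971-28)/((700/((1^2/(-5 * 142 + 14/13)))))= -12259/6451200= -0.00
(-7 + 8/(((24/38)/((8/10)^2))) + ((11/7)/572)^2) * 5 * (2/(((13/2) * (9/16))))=43988972/14533155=3.03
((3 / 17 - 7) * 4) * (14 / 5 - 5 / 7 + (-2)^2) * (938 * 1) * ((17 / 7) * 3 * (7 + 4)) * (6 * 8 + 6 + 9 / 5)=-121932794016 / 175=-696758822.95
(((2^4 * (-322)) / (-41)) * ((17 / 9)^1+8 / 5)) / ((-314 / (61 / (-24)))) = 19642 / 5535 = 3.55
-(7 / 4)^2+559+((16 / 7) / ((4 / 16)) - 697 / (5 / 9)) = -386131 / 560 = -689.52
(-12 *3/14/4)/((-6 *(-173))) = -3/4844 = -0.00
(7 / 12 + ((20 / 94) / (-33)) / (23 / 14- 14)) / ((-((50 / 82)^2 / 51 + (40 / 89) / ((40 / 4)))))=-1593784527391 / 142586484436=-11.18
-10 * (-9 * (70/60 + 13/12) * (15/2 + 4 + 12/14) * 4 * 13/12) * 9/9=303615/28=10843.39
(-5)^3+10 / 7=-865 / 7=-123.57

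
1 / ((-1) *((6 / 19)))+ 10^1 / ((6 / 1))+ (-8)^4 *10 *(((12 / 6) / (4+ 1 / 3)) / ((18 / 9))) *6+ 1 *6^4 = 58008.35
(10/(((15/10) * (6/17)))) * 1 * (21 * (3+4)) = 8330/3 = 2776.67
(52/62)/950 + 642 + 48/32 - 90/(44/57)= 85346243/161975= 526.91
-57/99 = -19/33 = -0.58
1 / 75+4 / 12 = 26 / 75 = 0.35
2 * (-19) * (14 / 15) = -532 / 15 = -35.47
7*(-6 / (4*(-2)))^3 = 2.95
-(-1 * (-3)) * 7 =-21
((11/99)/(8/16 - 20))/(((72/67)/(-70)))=2345/6318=0.37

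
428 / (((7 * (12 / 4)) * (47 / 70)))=4280 / 141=30.35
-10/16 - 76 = -613/8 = -76.62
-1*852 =-852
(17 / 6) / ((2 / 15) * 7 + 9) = 85 / 298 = 0.29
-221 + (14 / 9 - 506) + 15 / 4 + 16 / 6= -25885 / 36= -719.03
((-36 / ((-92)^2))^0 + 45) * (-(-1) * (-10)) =-460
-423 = -423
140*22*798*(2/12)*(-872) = -357206080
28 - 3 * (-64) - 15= 205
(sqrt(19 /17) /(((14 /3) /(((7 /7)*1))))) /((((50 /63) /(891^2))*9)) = 2381643*sqrt(323) /1700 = 25178.45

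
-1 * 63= -63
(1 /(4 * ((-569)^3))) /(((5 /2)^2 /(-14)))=14 /4605500225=0.00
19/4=4.75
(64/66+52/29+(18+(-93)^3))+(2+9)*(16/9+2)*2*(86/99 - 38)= -807422.26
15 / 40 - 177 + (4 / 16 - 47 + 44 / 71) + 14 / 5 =-624673 / 2840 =-219.96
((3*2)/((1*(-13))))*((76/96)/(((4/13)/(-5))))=95/16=5.94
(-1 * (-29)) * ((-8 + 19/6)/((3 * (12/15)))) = -58.40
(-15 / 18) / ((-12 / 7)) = 35 / 72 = 0.49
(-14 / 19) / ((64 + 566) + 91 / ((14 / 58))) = -14 / 19133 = -0.00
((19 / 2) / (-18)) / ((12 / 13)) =-247 / 432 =-0.57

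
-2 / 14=-1 / 7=-0.14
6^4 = 1296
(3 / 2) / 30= 1 / 20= 0.05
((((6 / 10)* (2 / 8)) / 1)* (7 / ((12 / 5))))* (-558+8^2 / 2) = -1841 / 8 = -230.12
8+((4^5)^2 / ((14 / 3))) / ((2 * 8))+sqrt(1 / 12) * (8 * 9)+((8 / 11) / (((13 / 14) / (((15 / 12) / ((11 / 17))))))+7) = 12 * sqrt(3)+154814017 / 11011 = 14080.73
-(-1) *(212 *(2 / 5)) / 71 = 424 / 355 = 1.19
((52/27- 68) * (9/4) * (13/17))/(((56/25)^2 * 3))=-1811875/239904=-7.55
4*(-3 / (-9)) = 4 / 3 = 1.33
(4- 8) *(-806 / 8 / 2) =403 / 2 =201.50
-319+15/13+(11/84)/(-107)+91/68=-314348651/993174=-316.51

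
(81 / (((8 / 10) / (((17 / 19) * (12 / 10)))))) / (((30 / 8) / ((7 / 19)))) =19278 / 1805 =10.68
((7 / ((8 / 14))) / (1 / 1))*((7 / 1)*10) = 1715 / 2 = 857.50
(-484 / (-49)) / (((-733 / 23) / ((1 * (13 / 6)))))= -72358 / 107751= -0.67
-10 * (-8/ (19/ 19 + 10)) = 80/ 11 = 7.27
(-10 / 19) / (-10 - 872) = 5 / 8379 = 0.00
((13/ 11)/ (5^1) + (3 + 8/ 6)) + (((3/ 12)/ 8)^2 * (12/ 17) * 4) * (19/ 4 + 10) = 3310613/ 718080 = 4.61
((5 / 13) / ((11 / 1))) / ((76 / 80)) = 100 / 2717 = 0.04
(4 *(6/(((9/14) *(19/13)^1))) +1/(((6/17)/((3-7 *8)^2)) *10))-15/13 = 12156451/14820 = 820.27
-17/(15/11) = -187/15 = -12.47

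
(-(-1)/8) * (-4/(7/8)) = -4/7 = -0.57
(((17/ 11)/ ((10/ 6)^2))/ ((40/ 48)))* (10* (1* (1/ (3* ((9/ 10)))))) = 136/ 55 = 2.47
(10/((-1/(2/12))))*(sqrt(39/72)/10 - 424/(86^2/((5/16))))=1325/44376 - sqrt(78)/72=-0.09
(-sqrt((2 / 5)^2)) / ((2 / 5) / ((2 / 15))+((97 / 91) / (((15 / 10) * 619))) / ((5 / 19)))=-337974 / 2538491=-0.13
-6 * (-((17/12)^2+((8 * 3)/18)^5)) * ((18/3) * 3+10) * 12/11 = 338618/297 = 1140.13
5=5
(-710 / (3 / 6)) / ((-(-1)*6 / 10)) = -7100 / 3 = -2366.67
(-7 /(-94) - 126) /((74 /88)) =-260414 /1739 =-149.75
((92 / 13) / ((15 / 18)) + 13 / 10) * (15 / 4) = 3819 / 104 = 36.72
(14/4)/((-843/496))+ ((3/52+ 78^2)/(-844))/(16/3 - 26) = -3923650957/2293850208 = -1.71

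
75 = 75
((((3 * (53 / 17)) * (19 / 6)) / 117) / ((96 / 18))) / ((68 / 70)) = 35245 / 721344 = 0.05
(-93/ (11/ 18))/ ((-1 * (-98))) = -837/ 539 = -1.55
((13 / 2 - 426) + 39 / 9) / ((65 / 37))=-92167 / 390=-236.33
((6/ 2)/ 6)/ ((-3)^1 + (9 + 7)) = 1/ 26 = 0.04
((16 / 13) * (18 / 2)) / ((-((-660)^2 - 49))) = -144 / 5662163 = -0.00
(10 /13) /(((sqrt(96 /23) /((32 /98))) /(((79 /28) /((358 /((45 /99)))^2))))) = 9875 * sqrt(138) /207448429188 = 0.00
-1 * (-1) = 1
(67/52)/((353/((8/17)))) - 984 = -76764658/78013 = -984.00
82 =82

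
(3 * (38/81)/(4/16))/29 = 152/783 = 0.19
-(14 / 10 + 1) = -12 / 5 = -2.40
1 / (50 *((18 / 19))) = 19 / 900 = 0.02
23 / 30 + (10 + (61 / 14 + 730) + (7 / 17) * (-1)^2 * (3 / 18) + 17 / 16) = 7104347 / 9520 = 746.25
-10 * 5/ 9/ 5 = -10/ 9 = -1.11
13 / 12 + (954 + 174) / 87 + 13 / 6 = 1881 / 116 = 16.22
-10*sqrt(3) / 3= -5.77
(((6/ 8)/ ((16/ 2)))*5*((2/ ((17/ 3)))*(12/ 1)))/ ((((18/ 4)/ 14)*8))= 0.77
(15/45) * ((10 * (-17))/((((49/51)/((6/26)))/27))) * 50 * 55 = -643747500/637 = -1010592.62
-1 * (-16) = 16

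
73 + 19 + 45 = 137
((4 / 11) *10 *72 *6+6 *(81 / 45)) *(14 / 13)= 1217916 / 715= 1703.38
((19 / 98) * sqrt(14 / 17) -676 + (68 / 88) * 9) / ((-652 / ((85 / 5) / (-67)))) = -250223 / 961048 + 19 * sqrt(238) / 4281032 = -0.26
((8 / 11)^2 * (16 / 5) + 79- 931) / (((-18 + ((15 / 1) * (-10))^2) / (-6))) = 514436 / 2266935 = 0.23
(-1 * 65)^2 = 4225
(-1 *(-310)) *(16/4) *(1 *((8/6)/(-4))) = -1240/3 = -413.33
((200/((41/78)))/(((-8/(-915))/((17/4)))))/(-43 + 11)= -15166125/2624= -5779.77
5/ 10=0.50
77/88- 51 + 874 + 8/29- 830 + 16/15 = -16643/3480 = -4.78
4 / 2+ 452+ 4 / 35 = 15894 / 35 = 454.11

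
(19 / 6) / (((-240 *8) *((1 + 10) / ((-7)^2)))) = -931 / 126720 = -0.01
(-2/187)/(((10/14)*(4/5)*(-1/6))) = 21/187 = 0.11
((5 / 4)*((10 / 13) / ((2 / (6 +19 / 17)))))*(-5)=-15125 / 884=-17.11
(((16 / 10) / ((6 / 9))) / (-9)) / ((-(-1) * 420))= -1 / 1575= -0.00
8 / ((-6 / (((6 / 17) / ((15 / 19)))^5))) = -0.02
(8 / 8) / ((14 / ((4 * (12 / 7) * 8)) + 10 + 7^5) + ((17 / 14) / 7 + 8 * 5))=9408 / 158594689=0.00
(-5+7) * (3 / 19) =6 / 19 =0.32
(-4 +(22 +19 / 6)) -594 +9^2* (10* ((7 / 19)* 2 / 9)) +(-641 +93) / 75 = -488133 / 950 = -513.82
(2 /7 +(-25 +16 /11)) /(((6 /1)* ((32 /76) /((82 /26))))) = -465063 /16016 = -29.04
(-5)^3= -125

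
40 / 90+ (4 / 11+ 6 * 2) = 1268 / 99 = 12.81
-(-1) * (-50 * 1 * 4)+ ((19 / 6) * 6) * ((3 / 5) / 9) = -2981 / 15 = -198.73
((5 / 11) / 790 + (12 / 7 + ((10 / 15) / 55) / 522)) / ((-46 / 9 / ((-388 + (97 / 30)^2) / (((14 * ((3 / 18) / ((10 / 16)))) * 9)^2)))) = 27754044272041 / 247352306826240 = 0.11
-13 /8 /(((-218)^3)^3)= 13 /8896074872595699257344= 0.00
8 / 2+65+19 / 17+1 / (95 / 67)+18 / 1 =143449 / 1615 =88.82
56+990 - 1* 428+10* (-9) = 528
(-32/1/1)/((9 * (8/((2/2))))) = -4/9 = -0.44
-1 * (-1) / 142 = 1 / 142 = 0.01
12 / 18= 2 / 3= 0.67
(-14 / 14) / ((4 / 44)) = -11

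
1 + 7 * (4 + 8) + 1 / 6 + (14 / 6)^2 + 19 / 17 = 28069 / 306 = 91.73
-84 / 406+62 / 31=52 / 29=1.79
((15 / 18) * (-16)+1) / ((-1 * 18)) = 37 / 54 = 0.69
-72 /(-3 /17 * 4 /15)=1530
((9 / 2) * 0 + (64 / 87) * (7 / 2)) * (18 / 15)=448 / 145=3.09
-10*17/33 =-170/33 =-5.15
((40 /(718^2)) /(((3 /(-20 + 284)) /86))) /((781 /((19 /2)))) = 65360 /9150551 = 0.01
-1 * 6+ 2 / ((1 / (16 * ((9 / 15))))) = 66 / 5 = 13.20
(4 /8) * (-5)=-2.50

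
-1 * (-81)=81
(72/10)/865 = 36/4325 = 0.01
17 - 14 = 3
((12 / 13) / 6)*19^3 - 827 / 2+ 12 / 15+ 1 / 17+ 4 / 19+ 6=27243117 / 41990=648.80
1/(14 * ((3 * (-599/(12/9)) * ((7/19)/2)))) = -76/264159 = -0.00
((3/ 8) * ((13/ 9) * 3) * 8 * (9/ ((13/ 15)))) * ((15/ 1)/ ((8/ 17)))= 34425/ 8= 4303.12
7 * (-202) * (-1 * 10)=14140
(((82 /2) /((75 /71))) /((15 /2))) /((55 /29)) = 168838 /61875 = 2.73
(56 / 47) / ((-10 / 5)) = -28 / 47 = -0.60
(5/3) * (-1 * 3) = -5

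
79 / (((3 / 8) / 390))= 82160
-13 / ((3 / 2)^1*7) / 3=-26 / 63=-0.41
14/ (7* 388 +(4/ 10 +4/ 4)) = 10/ 1941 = 0.01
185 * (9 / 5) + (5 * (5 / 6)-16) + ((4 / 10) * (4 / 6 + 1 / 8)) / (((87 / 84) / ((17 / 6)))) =322.03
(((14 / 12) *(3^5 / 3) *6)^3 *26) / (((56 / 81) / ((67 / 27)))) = 68044111317 / 4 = 17011027829.25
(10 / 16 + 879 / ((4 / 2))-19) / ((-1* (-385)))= 3369 / 3080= 1.09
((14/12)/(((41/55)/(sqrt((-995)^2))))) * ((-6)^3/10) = -1379070/41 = -33635.85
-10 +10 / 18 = -85 / 9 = -9.44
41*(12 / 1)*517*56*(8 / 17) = 113955072 / 17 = 6703239.53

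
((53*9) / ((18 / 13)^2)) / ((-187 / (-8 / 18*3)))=8957 / 5049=1.77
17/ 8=2.12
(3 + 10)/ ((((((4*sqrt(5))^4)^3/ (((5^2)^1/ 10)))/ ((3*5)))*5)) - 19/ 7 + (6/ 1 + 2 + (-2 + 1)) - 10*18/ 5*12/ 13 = -276194918396451/ 9542041600000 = -28.95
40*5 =200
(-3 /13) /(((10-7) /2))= -2 /13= -0.15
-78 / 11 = -7.09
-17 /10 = -1.70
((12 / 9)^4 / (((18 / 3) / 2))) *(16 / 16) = 256 / 243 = 1.05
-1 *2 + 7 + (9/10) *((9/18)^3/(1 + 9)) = 5.01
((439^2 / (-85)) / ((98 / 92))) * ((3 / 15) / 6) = -4432583 / 62475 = -70.95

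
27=27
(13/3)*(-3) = -13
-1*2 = -2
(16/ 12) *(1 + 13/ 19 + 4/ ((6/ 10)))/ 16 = 119/ 171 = 0.70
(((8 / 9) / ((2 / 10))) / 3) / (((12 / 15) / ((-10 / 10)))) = -50 / 27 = -1.85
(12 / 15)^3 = 64 / 125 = 0.51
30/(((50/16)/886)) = 42528/5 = 8505.60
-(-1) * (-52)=-52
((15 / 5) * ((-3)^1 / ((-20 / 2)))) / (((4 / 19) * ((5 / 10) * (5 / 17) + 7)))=323 / 540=0.60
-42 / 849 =-0.05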